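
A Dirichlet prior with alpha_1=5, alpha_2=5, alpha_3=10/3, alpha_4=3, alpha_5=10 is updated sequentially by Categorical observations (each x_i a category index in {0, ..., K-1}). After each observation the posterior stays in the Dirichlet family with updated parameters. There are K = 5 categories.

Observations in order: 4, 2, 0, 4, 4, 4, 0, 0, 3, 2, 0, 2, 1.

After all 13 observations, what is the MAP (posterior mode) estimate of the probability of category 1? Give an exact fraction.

obs 1: x=4 → posterior Dirichlet(5, 5, 10/3, 3, 11)
obs 2: x=2 → posterior Dirichlet(5, 5, 13/3, 3, 11)
obs 3: x=0 → posterior Dirichlet(6, 5, 13/3, 3, 11)
obs 4: x=4 → posterior Dirichlet(6, 5, 13/3, 3, 12)
obs 5: x=4 → posterior Dirichlet(6, 5, 13/3, 3, 13)
obs 6: x=4 → posterior Dirichlet(6, 5, 13/3, 3, 14)
obs 7: x=0 → posterior Dirichlet(7, 5, 13/3, 3, 14)
obs 8: x=0 → posterior Dirichlet(8, 5, 13/3, 3, 14)
obs 9: x=3 → posterior Dirichlet(8, 5, 13/3, 4, 14)
obs 10: x=2 → posterior Dirichlet(8, 5, 16/3, 4, 14)
obs 11: x=0 → posterior Dirichlet(9, 5, 16/3, 4, 14)
obs 12: x=2 → posterior Dirichlet(9, 5, 19/3, 4, 14)
obs 13: x=1 → posterior Dirichlet(9, 6, 19/3, 4, 14)

15/103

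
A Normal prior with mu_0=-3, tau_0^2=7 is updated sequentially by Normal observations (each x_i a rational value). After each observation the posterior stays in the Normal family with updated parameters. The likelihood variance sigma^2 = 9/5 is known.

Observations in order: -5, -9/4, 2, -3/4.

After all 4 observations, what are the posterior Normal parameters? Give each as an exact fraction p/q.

obs 1: x=-5 → posterior Normal(-101/22, 63/44)
obs 2: x=-9/4 → posterior Normal(-1123/316, 63/79)
obs 3: x=2 → posterior Normal(-281/152, 21/38)
obs 4: x=-3/4 → posterior Normal(-237/149, 63/149)

mu_0=-237/149, tau_0^2=63/149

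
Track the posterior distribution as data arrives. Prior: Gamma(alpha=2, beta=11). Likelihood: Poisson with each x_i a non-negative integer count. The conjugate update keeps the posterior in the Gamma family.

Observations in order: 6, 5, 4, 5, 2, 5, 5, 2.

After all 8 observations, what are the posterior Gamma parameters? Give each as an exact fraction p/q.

alpha=36, beta=19

obs 1: x=6 → posterior Gamma(8, 12)
obs 2: x=5 → posterior Gamma(13, 13)
obs 3: x=4 → posterior Gamma(17, 14)
obs 4: x=5 → posterior Gamma(22, 15)
obs 5: x=2 → posterior Gamma(24, 16)
obs 6: x=5 → posterior Gamma(29, 17)
obs 7: x=5 → posterior Gamma(34, 18)
obs 8: x=2 → posterior Gamma(36, 19)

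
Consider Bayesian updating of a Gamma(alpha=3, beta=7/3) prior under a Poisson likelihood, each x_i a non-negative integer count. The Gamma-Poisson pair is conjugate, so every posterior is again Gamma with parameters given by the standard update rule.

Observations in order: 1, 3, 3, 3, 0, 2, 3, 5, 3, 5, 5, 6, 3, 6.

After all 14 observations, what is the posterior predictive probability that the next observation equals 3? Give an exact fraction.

obs 1: x=1 → posterior Gamma(4, 10/3)
obs 2: x=3 → posterior Gamma(7, 13/3)
obs 3: x=3 → posterior Gamma(10, 16/3)
obs 4: x=3 → posterior Gamma(13, 19/3)
obs 5: x=0 → posterior Gamma(13, 22/3)
obs 6: x=2 → posterior Gamma(15, 25/3)
obs 7: x=3 → posterior Gamma(18, 28/3)
obs 8: x=5 → posterior Gamma(23, 31/3)
obs 9: x=3 → posterior Gamma(26, 34/3)
obs 10: x=5 → posterior Gamma(31, 37/3)
obs 11: x=5 → posterior Gamma(36, 40/3)
obs 12: x=6 → posterior Gamma(42, 43/3)
obs 13: x=3 → posterior Gamma(45, 46/3)
obs 14: x=6 → posterior Gamma(51, 49/3)

3855570392432432895116621067666147743528435928767888284297424714611518228790789896866572023/17750361748509745885324903127916163776221269678781500118132716756745764352939888222387830784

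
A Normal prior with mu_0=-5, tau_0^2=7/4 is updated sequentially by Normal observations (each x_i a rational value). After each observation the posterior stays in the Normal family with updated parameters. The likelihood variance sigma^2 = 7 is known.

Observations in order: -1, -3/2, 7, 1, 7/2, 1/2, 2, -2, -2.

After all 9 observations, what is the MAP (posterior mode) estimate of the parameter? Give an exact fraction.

-25/26

obs 1: x=-1 → posterior Normal(-21/5, 7/5)
obs 2: x=-3/2 → posterior Normal(-15/4, 7/6)
obs 3: x=7 → posterior Normal(-31/14, 1)
obs 4: x=1 → posterior Normal(-29/16, 7/8)
obs 5: x=7/2 → posterior Normal(-11/9, 7/9)
obs 6: x=1/2 → posterior Normal(-21/20, 7/10)
obs 7: x=2 → posterior Normal(-17/22, 7/11)
obs 8: x=-2 → posterior Normal(-7/8, 7/12)
obs 9: x=-2 → posterior Normal(-25/26, 7/13)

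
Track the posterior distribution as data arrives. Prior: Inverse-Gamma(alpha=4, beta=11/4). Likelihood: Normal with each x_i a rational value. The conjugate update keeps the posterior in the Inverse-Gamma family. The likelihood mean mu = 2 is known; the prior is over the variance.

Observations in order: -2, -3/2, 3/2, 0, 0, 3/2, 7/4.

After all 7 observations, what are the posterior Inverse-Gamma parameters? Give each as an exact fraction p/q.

obs 1: x=-2 → posterior Inverse-Gamma(9/2, 43/4)
obs 2: x=-3/2 → posterior Inverse-Gamma(5, 135/8)
obs 3: x=3/2 → posterior Inverse-Gamma(11/2, 17)
obs 4: x=0 → posterior Inverse-Gamma(6, 19)
obs 5: x=0 → posterior Inverse-Gamma(13/2, 21)
obs 6: x=3/2 → posterior Inverse-Gamma(7, 169/8)
obs 7: x=7/4 → posterior Inverse-Gamma(15/2, 677/32)

alpha=15/2, beta=677/32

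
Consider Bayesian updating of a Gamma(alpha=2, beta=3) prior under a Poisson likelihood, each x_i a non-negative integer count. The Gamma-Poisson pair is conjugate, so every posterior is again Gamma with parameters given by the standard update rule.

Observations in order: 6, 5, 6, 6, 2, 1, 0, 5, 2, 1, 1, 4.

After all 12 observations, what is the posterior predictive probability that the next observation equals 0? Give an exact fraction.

1658599848141001821340978494845330715179443359375/23384026197294446691258957323460528314494920687616

obs 1: x=6 → posterior Gamma(8, 4)
obs 2: x=5 → posterior Gamma(13, 5)
obs 3: x=6 → posterior Gamma(19, 6)
obs 4: x=6 → posterior Gamma(25, 7)
obs 5: x=2 → posterior Gamma(27, 8)
obs 6: x=1 → posterior Gamma(28, 9)
obs 7: x=0 → posterior Gamma(28, 10)
obs 8: x=5 → posterior Gamma(33, 11)
obs 9: x=2 → posterior Gamma(35, 12)
obs 10: x=1 → posterior Gamma(36, 13)
obs 11: x=1 → posterior Gamma(37, 14)
obs 12: x=4 → posterior Gamma(41, 15)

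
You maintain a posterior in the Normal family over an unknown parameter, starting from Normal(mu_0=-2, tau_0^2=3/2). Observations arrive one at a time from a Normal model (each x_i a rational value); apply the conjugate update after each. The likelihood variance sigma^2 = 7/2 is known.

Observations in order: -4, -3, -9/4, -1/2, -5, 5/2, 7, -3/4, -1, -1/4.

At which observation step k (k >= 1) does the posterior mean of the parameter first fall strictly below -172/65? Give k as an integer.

k = 2

obs 1: x=-4 → posterior Normal(-13/5, 21/20)
obs 2: x=-3 → posterior Normal(-35/13, 21/26)
obs 3: x=-9/4 → posterior Normal(-167/64, 21/32)
obs 4: x=-1/2 → posterior Normal(-173/76, 21/38)
obs 5: x=-5 → posterior Normal(-233/88, 21/44)
obs 6: x=5/2 → posterior Normal(-203/100, 21/50)
obs 7: x=7 → posterior Normal(-17/16, 3/8)
obs 8: x=-3/4 → posterior Normal(-32/31, 21/62)
obs 9: x=-1 → posterior Normal(-35/34, 21/68)
obs 10: x=-1/4 → posterior Normal(-143/148, 21/74)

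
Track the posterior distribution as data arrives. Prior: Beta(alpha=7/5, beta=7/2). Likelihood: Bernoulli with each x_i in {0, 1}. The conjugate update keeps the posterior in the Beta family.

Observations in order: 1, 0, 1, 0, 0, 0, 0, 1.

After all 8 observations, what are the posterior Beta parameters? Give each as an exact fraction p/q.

obs 1: x=1 → posterior Beta(12/5, 7/2)
obs 2: x=0 → posterior Beta(12/5, 9/2)
obs 3: x=1 → posterior Beta(17/5, 9/2)
obs 4: x=0 → posterior Beta(17/5, 11/2)
obs 5: x=0 → posterior Beta(17/5, 13/2)
obs 6: x=0 → posterior Beta(17/5, 15/2)
obs 7: x=0 → posterior Beta(17/5, 17/2)
obs 8: x=1 → posterior Beta(22/5, 17/2)

alpha=22/5, beta=17/2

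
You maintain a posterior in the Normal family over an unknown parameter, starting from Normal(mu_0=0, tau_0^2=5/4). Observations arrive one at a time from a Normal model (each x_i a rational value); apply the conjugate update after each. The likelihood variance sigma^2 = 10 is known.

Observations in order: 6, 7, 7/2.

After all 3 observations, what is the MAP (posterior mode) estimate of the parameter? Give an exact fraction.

obs 1: x=6 → posterior Normal(2/3, 10/9)
obs 2: x=7 → posterior Normal(13/10, 1)
obs 3: x=7/2 → posterior Normal(3/2, 10/11)

3/2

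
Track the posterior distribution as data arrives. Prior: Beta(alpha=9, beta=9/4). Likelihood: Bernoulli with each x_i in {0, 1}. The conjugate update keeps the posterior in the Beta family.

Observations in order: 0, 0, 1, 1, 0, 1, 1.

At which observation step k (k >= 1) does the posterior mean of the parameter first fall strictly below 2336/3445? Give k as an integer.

obs 1: x=0 → posterior Beta(9, 13/4)
obs 2: x=0 → posterior Beta(9, 17/4)
obs 3: x=1 → posterior Beta(10, 17/4)
obs 4: x=1 → posterior Beta(11, 17/4)
obs 5: x=0 → posterior Beta(11, 21/4)
obs 6: x=1 → posterior Beta(12, 21/4)
obs 7: x=1 → posterior Beta(13, 21/4)

k = 5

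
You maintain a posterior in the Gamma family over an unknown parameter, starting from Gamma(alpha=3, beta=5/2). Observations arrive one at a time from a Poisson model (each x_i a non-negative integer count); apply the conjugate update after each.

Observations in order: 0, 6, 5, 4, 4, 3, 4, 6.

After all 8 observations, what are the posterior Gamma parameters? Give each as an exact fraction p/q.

obs 1: x=0 → posterior Gamma(3, 7/2)
obs 2: x=6 → posterior Gamma(9, 9/2)
obs 3: x=5 → posterior Gamma(14, 11/2)
obs 4: x=4 → posterior Gamma(18, 13/2)
obs 5: x=4 → posterior Gamma(22, 15/2)
obs 6: x=3 → posterior Gamma(25, 17/2)
obs 7: x=4 → posterior Gamma(29, 19/2)
obs 8: x=6 → posterior Gamma(35, 21/2)

alpha=35, beta=21/2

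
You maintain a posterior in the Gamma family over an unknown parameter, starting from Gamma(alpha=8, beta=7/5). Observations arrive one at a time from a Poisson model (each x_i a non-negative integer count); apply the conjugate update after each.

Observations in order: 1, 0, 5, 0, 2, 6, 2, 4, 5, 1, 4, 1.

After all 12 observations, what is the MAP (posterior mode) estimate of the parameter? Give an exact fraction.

190/67

obs 1: x=1 → posterior Gamma(9, 12/5)
obs 2: x=0 → posterior Gamma(9, 17/5)
obs 3: x=5 → posterior Gamma(14, 22/5)
obs 4: x=0 → posterior Gamma(14, 27/5)
obs 5: x=2 → posterior Gamma(16, 32/5)
obs 6: x=6 → posterior Gamma(22, 37/5)
obs 7: x=2 → posterior Gamma(24, 42/5)
obs 8: x=4 → posterior Gamma(28, 47/5)
obs 9: x=5 → posterior Gamma(33, 52/5)
obs 10: x=1 → posterior Gamma(34, 57/5)
obs 11: x=4 → posterior Gamma(38, 62/5)
obs 12: x=1 → posterior Gamma(39, 67/5)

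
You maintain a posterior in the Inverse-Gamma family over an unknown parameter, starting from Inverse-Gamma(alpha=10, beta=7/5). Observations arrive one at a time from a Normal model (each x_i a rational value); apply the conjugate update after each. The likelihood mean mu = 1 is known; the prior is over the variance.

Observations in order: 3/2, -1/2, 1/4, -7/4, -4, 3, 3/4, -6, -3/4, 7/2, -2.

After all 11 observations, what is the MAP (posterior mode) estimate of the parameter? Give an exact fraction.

obs 1: x=3/2 → posterior Inverse-Gamma(21/2, 61/40)
obs 2: x=-1/2 → posterior Inverse-Gamma(11, 53/20)
obs 3: x=1/4 → posterior Inverse-Gamma(23/2, 469/160)
obs 4: x=-7/4 → posterior Inverse-Gamma(12, 537/80)
obs 5: x=-4 → posterior Inverse-Gamma(25/2, 1537/80)
obs 6: x=3 → posterior Inverse-Gamma(13, 1697/80)
obs 7: x=3/4 → posterior Inverse-Gamma(27/2, 3399/160)
obs 8: x=-6 → posterior Inverse-Gamma(14, 7319/160)
obs 9: x=-3/4 → posterior Inverse-Gamma(29/2, 1891/40)
obs 10: x=7/2 → posterior Inverse-Gamma(15, 252/5)
obs 11: x=-2 → posterior Inverse-Gamma(31/2, 549/10)

183/55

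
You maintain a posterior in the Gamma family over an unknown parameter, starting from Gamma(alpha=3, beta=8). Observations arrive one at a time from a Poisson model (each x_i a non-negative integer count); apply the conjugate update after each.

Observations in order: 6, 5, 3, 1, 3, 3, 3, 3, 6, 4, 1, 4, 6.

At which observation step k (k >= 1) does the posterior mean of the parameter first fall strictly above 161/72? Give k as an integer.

k = 12

obs 1: x=6 → posterior Gamma(9, 9)
obs 2: x=5 → posterior Gamma(14, 10)
obs 3: x=3 → posterior Gamma(17, 11)
obs 4: x=1 → posterior Gamma(18, 12)
obs 5: x=3 → posterior Gamma(21, 13)
obs 6: x=3 → posterior Gamma(24, 14)
obs 7: x=3 → posterior Gamma(27, 15)
obs 8: x=3 → posterior Gamma(30, 16)
obs 9: x=6 → posterior Gamma(36, 17)
obs 10: x=4 → posterior Gamma(40, 18)
obs 11: x=1 → posterior Gamma(41, 19)
obs 12: x=4 → posterior Gamma(45, 20)
obs 13: x=6 → posterior Gamma(51, 21)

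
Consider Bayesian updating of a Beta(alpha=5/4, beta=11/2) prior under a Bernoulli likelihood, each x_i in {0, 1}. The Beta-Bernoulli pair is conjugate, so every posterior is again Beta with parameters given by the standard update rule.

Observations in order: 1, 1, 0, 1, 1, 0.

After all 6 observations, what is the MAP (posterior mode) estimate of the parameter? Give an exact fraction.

17/43

obs 1: x=1 → posterior Beta(9/4, 11/2)
obs 2: x=1 → posterior Beta(13/4, 11/2)
obs 3: x=0 → posterior Beta(13/4, 13/2)
obs 4: x=1 → posterior Beta(17/4, 13/2)
obs 5: x=1 → posterior Beta(21/4, 13/2)
obs 6: x=0 → posterior Beta(21/4, 15/2)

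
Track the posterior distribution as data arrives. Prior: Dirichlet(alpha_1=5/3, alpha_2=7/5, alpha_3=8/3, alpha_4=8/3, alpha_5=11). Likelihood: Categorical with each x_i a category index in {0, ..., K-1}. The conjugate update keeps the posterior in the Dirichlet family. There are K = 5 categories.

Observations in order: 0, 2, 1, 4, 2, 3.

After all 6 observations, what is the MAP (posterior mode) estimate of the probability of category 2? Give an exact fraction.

55/306

obs 1: x=0 → posterior Dirichlet(8/3, 7/5, 8/3, 8/3, 11)
obs 2: x=2 → posterior Dirichlet(8/3, 7/5, 11/3, 8/3, 11)
obs 3: x=1 → posterior Dirichlet(8/3, 12/5, 11/3, 8/3, 11)
obs 4: x=4 → posterior Dirichlet(8/3, 12/5, 11/3, 8/3, 12)
obs 5: x=2 → posterior Dirichlet(8/3, 12/5, 14/3, 8/3, 12)
obs 6: x=3 → posterior Dirichlet(8/3, 12/5, 14/3, 11/3, 12)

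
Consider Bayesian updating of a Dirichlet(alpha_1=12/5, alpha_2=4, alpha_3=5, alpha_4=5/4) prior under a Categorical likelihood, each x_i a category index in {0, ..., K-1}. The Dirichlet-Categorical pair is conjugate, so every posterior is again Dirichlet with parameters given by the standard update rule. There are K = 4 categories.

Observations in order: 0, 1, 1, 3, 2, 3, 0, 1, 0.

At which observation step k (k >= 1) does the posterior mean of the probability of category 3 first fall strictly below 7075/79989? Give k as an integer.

k = 2

obs 1: x=0 → posterior Dirichlet(17/5, 4, 5, 5/4)
obs 2: x=1 → posterior Dirichlet(17/5, 5, 5, 5/4)
obs 3: x=1 → posterior Dirichlet(17/5, 6, 5, 5/4)
obs 4: x=3 → posterior Dirichlet(17/5, 6, 5, 9/4)
obs 5: x=2 → posterior Dirichlet(17/5, 6, 6, 9/4)
obs 6: x=3 → posterior Dirichlet(17/5, 6, 6, 13/4)
obs 7: x=0 → posterior Dirichlet(22/5, 6, 6, 13/4)
obs 8: x=1 → posterior Dirichlet(22/5, 7, 6, 13/4)
obs 9: x=0 → posterior Dirichlet(27/5, 7, 6, 13/4)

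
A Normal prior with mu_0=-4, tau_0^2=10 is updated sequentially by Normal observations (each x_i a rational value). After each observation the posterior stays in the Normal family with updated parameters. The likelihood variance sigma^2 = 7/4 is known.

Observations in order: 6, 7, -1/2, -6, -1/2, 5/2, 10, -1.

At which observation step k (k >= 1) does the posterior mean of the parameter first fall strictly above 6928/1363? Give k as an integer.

k = 2

obs 1: x=6 → posterior Normal(212/47, 70/47)
obs 2: x=7 → posterior Normal(164/29, 70/87)
obs 3: x=-1/2 → posterior Normal(472/127, 70/127)
obs 4: x=-6 → posterior Normal(232/167, 70/167)
obs 5: x=-1/2 → posterior Normal(212/207, 70/207)
obs 6: x=5/2 → posterior Normal(24/19, 70/247)
obs 7: x=10 → posterior Normal(712/287, 10/41)
obs 8: x=-1 → posterior Normal(224/109, 70/327)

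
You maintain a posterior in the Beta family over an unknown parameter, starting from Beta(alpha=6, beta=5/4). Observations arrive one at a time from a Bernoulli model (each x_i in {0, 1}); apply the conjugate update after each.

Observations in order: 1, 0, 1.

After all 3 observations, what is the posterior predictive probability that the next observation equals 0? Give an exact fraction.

9/41

obs 1: x=1 → posterior Beta(7, 5/4)
obs 2: x=0 → posterior Beta(7, 9/4)
obs 3: x=1 → posterior Beta(8, 9/4)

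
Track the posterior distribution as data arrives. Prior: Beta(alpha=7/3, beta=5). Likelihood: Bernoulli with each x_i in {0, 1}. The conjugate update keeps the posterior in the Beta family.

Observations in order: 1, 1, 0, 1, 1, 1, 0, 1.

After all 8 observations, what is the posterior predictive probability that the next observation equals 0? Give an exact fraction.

21/46

obs 1: x=1 → posterior Beta(10/3, 5)
obs 2: x=1 → posterior Beta(13/3, 5)
obs 3: x=0 → posterior Beta(13/3, 6)
obs 4: x=1 → posterior Beta(16/3, 6)
obs 5: x=1 → posterior Beta(19/3, 6)
obs 6: x=1 → posterior Beta(22/3, 6)
obs 7: x=0 → posterior Beta(22/3, 7)
obs 8: x=1 → posterior Beta(25/3, 7)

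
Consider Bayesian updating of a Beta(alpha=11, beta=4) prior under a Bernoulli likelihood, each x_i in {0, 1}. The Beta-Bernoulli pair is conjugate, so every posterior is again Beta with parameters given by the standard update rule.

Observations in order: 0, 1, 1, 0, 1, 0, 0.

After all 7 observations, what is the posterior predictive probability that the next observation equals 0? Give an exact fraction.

obs 1: x=0 → posterior Beta(11, 5)
obs 2: x=1 → posterior Beta(12, 5)
obs 3: x=1 → posterior Beta(13, 5)
obs 4: x=0 → posterior Beta(13, 6)
obs 5: x=1 → posterior Beta(14, 6)
obs 6: x=0 → posterior Beta(14, 7)
obs 7: x=0 → posterior Beta(14, 8)

4/11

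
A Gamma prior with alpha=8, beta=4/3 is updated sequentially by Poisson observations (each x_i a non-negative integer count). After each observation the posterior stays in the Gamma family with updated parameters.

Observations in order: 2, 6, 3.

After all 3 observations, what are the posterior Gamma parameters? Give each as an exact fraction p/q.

obs 1: x=2 → posterior Gamma(10, 7/3)
obs 2: x=6 → posterior Gamma(16, 10/3)
obs 3: x=3 → posterior Gamma(19, 13/3)

alpha=19, beta=13/3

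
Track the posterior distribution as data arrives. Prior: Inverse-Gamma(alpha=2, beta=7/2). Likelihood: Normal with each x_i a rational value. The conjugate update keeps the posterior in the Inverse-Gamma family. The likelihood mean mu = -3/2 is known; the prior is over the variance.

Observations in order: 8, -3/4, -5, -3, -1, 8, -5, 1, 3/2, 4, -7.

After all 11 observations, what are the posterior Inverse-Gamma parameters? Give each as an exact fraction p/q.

obs 1: x=8 → posterior Inverse-Gamma(5/2, 389/8)
obs 2: x=-3/4 → posterior Inverse-Gamma(3, 1565/32)
obs 3: x=-5 → posterior Inverse-Gamma(7/2, 1761/32)
obs 4: x=-3 → posterior Inverse-Gamma(4, 1797/32)
obs 5: x=-1 → posterior Inverse-Gamma(9/2, 1801/32)
obs 6: x=8 → posterior Inverse-Gamma(5, 3245/32)
obs 7: x=-5 → posterior Inverse-Gamma(11/2, 3441/32)
obs 8: x=1 → posterior Inverse-Gamma(6, 3541/32)
obs 9: x=3/2 → posterior Inverse-Gamma(13/2, 3685/32)
obs 10: x=4 → posterior Inverse-Gamma(7, 4169/32)
obs 11: x=-7 → posterior Inverse-Gamma(15/2, 4653/32)

alpha=15/2, beta=4653/32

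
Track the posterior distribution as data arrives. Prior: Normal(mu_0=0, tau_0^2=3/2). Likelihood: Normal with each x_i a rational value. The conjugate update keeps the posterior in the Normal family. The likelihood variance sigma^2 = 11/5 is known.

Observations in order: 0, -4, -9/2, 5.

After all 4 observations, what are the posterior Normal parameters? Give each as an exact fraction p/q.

mu_0=-105/164, tau_0^2=33/82

obs 1: x=0 → posterior Normal(0, 33/37)
obs 2: x=-4 → posterior Normal(-15/13, 33/52)
obs 3: x=-9/2 → posterior Normal(-255/134, 33/67)
obs 4: x=5 → posterior Normal(-105/164, 33/82)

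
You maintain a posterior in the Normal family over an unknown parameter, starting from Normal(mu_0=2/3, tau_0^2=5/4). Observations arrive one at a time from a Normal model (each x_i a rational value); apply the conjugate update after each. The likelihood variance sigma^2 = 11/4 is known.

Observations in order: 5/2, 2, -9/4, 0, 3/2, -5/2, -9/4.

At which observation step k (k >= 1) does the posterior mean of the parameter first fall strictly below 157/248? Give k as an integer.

k = 4

obs 1: x=5/2 → posterior Normal(119/96, 55/64)
obs 2: x=2 → posterior Normal(179/126, 55/84)
obs 3: x=-9/4 → posterior Normal(223/312, 55/104)
obs 4: x=0 → posterior Normal(223/372, 55/124)
obs 5: x=3/2 → posterior Normal(313/432, 55/144)
obs 6: x=-5/2 → posterior Normal(163/492, 55/164)
obs 7: x=-9/4 → posterior Normal(7/138, 55/184)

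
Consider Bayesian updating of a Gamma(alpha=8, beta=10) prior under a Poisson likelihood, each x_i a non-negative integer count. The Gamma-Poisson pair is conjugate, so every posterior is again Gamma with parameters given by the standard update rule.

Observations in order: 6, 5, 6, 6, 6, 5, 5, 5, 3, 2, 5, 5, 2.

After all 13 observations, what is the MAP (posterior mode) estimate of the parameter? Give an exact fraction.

68/23

obs 1: x=6 → posterior Gamma(14, 11)
obs 2: x=5 → posterior Gamma(19, 12)
obs 3: x=6 → posterior Gamma(25, 13)
obs 4: x=6 → posterior Gamma(31, 14)
obs 5: x=6 → posterior Gamma(37, 15)
obs 6: x=5 → posterior Gamma(42, 16)
obs 7: x=5 → posterior Gamma(47, 17)
obs 8: x=5 → posterior Gamma(52, 18)
obs 9: x=3 → posterior Gamma(55, 19)
obs 10: x=2 → posterior Gamma(57, 20)
obs 11: x=5 → posterior Gamma(62, 21)
obs 12: x=5 → posterior Gamma(67, 22)
obs 13: x=2 → posterior Gamma(69, 23)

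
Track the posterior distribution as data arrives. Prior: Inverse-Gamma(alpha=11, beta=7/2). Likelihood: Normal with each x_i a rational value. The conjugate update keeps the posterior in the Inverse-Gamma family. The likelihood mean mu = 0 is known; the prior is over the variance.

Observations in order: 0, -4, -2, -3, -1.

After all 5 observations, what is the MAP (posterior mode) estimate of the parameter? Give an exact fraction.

37/29

obs 1: x=0 → posterior Inverse-Gamma(23/2, 7/2)
obs 2: x=-4 → posterior Inverse-Gamma(12, 23/2)
obs 3: x=-2 → posterior Inverse-Gamma(25/2, 27/2)
obs 4: x=-3 → posterior Inverse-Gamma(13, 18)
obs 5: x=-1 → posterior Inverse-Gamma(27/2, 37/2)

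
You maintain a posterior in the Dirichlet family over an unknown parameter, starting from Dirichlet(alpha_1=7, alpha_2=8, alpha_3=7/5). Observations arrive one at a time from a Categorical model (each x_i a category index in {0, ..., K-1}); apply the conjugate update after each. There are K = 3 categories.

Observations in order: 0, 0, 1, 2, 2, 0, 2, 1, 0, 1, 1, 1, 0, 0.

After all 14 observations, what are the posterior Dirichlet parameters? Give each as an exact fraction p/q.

alpha_1=13, alpha_2=13, alpha_3=22/5

obs 1: x=0 → posterior Dirichlet(8, 8, 7/5)
obs 2: x=0 → posterior Dirichlet(9, 8, 7/5)
obs 3: x=1 → posterior Dirichlet(9, 9, 7/5)
obs 4: x=2 → posterior Dirichlet(9, 9, 12/5)
obs 5: x=2 → posterior Dirichlet(9, 9, 17/5)
obs 6: x=0 → posterior Dirichlet(10, 9, 17/5)
obs 7: x=2 → posterior Dirichlet(10, 9, 22/5)
obs 8: x=1 → posterior Dirichlet(10, 10, 22/5)
obs 9: x=0 → posterior Dirichlet(11, 10, 22/5)
obs 10: x=1 → posterior Dirichlet(11, 11, 22/5)
obs 11: x=1 → posterior Dirichlet(11, 12, 22/5)
obs 12: x=1 → posterior Dirichlet(11, 13, 22/5)
obs 13: x=0 → posterior Dirichlet(12, 13, 22/5)
obs 14: x=0 → posterior Dirichlet(13, 13, 22/5)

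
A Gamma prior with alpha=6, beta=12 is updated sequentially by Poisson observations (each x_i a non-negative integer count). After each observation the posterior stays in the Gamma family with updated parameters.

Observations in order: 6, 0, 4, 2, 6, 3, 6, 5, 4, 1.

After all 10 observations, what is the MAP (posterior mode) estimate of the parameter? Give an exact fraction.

21/11

obs 1: x=6 → posterior Gamma(12, 13)
obs 2: x=0 → posterior Gamma(12, 14)
obs 3: x=4 → posterior Gamma(16, 15)
obs 4: x=2 → posterior Gamma(18, 16)
obs 5: x=6 → posterior Gamma(24, 17)
obs 6: x=3 → posterior Gamma(27, 18)
obs 7: x=6 → posterior Gamma(33, 19)
obs 8: x=5 → posterior Gamma(38, 20)
obs 9: x=4 → posterior Gamma(42, 21)
obs 10: x=1 → posterior Gamma(43, 22)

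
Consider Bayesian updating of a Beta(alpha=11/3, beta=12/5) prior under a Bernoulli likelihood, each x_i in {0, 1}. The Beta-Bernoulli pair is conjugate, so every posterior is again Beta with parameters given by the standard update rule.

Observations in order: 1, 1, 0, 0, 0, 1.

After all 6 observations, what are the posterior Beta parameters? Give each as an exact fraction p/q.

alpha=20/3, beta=27/5

obs 1: x=1 → posterior Beta(14/3, 12/5)
obs 2: x=1 → posterior Beta(17/3, 12/5)
obs 3: x=0 → posterior Beta(17/3, 17/5)
obs 4: x=0 → posterior Beta(17/3, 22/5)
obs 5: x=0 → posterior Beta(17/3, 27/5)
obs 6: x=1 → posterior Beta(20/3, 27/5)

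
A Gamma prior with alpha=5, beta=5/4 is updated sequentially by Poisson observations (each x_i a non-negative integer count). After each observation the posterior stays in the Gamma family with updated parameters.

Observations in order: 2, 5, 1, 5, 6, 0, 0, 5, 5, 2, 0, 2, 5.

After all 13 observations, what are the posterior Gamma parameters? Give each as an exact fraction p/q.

alpha=43, beta=57/4

obs 1: x=2 → posterior Gamma(7, 9/4)
obs 2: x=5 → posterior Gamma(12, 13/4)
obs 3: x=1 → posterior Gamma(13, 17/4)
obs 4: x=5 → posterior Gamma(18, 21/4)
obs 5: x=6 → posterior Gamma(24, 25/4)
obs 6: x=0 → posterior Gamma(24, 29/4)
obs 7: x=0 → posterior Gamma(24, 33/4)
obs 8: x=5 → posterior Gamma(29, 37/4)
obs 9: x=5 → posterior Gamma(34, 41/4)
obs 10: x=2 → posterior Gamma(36, 45/4)
obs 11: x=0 → posterior Gamma(36, 49/4)
obs 12: x=2 → posterior Gamma(38, 53/4)
obs 13: x=5 → posterior Gamma(43, 57/4)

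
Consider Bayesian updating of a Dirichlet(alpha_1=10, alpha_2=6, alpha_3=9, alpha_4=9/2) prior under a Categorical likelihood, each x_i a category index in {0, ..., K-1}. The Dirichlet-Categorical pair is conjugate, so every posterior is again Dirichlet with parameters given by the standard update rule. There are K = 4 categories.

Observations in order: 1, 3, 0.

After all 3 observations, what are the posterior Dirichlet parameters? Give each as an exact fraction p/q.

alpha_1=11, alpha_2=7, alpha_3=9, alpha_4=11/2

obs 1: x=1 → posterior Dirichlet(10, 7, 9, 9/2)
obs 2: x=3 → posterior Dirichlet(10, 7, 9, 11/2)
obs 3: x=0 → posterior Dirichlet(11, 7, 9, 11/2)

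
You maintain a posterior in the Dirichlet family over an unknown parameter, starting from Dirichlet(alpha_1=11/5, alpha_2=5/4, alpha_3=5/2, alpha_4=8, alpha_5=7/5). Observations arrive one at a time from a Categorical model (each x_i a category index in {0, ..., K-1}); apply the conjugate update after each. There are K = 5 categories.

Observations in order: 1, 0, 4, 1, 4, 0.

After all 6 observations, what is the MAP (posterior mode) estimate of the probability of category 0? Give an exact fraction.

obs 1: x=1 → posterior Dirichlet(11/5, 9/4, 5/2, 8, 7/5)
obs 2: x=0 → posterior Dirichlet(16/5, 9/4, 5/2, 8, 7/5)
obs 3: x=4 → posterior Dirichlet(16/5, 9/4, 5/2, 8, 12/5)
obs 4: x=1 → posterior Dirichlet(16/5, 13/4, 5/2, 8, 12/5)
obs 5: x=4 → posterior Dirichlet(16/5, 13/4, 5/2, 8, 17/5)
obs 6: x=0 → posterior Dirichlet(21/5, 13/4, 5/2, 8, 17/5)

64/327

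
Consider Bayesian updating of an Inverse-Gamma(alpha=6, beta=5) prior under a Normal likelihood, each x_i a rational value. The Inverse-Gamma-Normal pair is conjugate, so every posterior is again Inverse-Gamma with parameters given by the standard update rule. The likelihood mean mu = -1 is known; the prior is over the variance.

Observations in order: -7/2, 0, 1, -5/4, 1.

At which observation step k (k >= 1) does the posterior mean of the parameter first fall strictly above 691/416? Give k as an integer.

obs 1: x=-7/2 → posterior Inverse-Gamma(13/2, 65/8)
obs 2: x=0 → posterior Inverse-Gamma(7, 69/8)
obs 3: x=1 → posterior Inverse-Gamma(15/2, 85/8)
obs 4: x=-5/4 → posterior Inverse-Gamma(8, 341/32)
obs 5: x=1 → posterior Inverse-Gamma(17/2, 405/32)

k = 5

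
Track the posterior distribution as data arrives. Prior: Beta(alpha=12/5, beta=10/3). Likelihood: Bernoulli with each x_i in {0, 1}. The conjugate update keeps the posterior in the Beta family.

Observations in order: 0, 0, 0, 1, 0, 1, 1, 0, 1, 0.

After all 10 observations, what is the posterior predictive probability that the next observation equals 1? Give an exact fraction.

24/59

obs 1: x=0 → posterior Beta(12/5, 13/3)
obs 2: x=0 → posterior Beta(12/5, 16/3)
obs 3: x=0 → posterior Beta(12/5, 19/3)
obs 4: x=1 → posterior Beta(17/5, 19/3)
obs 5: x=0 → posterior Beta(17/5, 22/3)
obs 6: x=1 → posterior Beta(22/5, 22/3)
obs 7: x=1 → posterior Beta(27/5, 22/3)
obs 8: x=0 → posterior Beta(27/5, 25/3)
obs 9: x=1 → posterior Beta(32/5, 25/3)
obs 10: x=0 → posterior Beta(32/5, 28/3)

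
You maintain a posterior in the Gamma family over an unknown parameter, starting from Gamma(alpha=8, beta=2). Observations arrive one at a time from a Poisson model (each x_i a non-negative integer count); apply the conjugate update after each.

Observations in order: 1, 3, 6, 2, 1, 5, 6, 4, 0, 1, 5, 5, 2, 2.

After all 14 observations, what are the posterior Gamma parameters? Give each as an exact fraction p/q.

alpha=51, beta=16

obs 1: x=1 → posterior Gamma(9, 3)
obs 2: x=3 → posterior Gamma(12, 4)
obs 3: x=6 → posterior Gamma(18, 5)
obs 4: x=2 → posterior Gamma(20, 6)
obs 5: x=1 → posterior Gamma(21, 7)
obs 6: x=5 → posterior Gamma(26, 8)
obs 7: x=6 → posterior Gamma(32, 9)
obs 8: x=4 → posterior Gamma(36, 10)
obs 9: x=0 → posterior Gamma(36, 11)
obs 10: x=1 → posterior Gamma(37, 12)
obs 11: x=5 → posterior Gamma(42, 13)
obs 12: x=5 → posterior Gamma(47, 14)
obs 13: x=2 → posterior Gamma(49, 15)
obs 14: x=2 → posterior Gamma(51, 16)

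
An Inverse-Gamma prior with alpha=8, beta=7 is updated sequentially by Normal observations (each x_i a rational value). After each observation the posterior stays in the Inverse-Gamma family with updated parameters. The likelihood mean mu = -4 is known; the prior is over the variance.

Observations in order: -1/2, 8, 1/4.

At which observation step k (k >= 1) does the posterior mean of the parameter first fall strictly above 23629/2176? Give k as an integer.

obs 1: x=-1/2 → posterior Inverse-Gamma(17/2, 105/8)
obs 2: x=8 → posterior Inverse-Gamma(9, 681/8)
obs 3: x=1/4 → posterior Inverse-Gamma(19/2, 3013/32)

k = 3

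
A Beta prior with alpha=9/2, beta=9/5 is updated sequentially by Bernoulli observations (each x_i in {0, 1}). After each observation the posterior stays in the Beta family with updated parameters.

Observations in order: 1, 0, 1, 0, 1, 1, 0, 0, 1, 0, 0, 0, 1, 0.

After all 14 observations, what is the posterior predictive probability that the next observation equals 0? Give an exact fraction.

obs 1: x=1 → posterior Beta(11/2, 9/5)
obs 2: x=0 → posterior Beta(11/2, 14/5)
obs 3: x=1 → posterior Beta(13/2, 14/5)
obs 4: x=0 → posterior Beta(13/2, 19/5)
obs 5: x=1 → posterior Beta(15/2, 19/5)
obs 6: x=1 → posterior Beta(17/2, 19/5)
obs 7: x=0 → posterior Beta(17/2, 24/5)
obs 8: x=0 → posterior Beta(17/2, 29/5)
obs 9: x=1 → posterior Beta(19/2, 29/5)
obs 10: x=0 → posterior Beta(19/2, 34/5)
obs 11: x=0 → posterior Beta(19/2, 39/5)
obs 12: x=0 → posterior Beta(19/2, 44/5)
obs 13: x=1 → posterior Beta(21/2, 44/5)
obs 14: x=0 → posterior Beta(21/2, 49/5)

14/29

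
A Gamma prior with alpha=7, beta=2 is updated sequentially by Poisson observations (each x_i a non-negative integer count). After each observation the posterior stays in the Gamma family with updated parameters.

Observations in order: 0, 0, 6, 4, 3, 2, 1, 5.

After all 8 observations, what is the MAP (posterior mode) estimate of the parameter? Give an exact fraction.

obs 1: x=0 → posterior Gamma(7, 3)
obs 2: x=0 → posterior Gamma(7, 4)
obs 3: x=6 → posterior Gamma(13, 5)
obs 4: x=4 → posterior Gamma(17, 6)
obs 5: x=3 → posterior Gamma(20, 7)
obs 6: x=2 → posterior Gamma(22, 8)
obs 7: x=1 → posterior Gamma(23, 9)
obs 8: x=5 → posterior Gamma(28, 10)

27/10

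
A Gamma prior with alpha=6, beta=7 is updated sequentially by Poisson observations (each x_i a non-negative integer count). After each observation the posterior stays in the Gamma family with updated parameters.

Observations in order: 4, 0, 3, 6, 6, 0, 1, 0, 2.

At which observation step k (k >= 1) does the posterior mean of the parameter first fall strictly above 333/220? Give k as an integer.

k = 4

obs 1: x=4 → posterior Gamma(10, 8)
obs 2: x=0 → posterior Gamma(10, 9)
obs 3: x=3 → posterior Gamma(13, 10)
obs 4: x=6 → posterior Gamma(19, 11)
obs 5: x=6 → posterior Gamma(25, 12)
obs 6: x=0 → posterior Gamma(25, 13)
obs 7: x=1 → posterior Gamma(26, 14)
obs 8: x=0 → posterior Gamma(26, 15)
obs 9: x=2 → posterior Gamma(28, 16)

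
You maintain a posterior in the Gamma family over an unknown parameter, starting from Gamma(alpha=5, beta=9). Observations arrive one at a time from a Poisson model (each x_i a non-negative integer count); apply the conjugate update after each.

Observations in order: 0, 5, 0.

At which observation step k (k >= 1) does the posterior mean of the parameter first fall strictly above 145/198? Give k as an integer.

k = 2

obs 1: x=0 → posterior Gamma(5, 10)
obs 2: x=5 → posterior Gamma(10, 11)
obs 3: x=0 → posterior Gamma(10, 12)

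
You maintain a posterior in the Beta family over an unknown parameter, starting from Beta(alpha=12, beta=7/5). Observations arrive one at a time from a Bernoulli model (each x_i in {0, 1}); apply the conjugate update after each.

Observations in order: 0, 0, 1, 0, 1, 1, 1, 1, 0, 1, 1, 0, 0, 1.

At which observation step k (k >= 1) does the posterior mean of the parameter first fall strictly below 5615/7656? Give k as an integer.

obs 1: x=0 → posterior Beta(12, 12/5)
obs 2: x=0 → posterior Beta(12, 17/5)
obs 3: x=1 → posterior Beta(13, 17/5)
obs 4: x=0 → posterior Beta(13, 22/5)
obs 5: x=1 → posterior Beta(14, 22/5)
obs 6: x=1 → posterior Beta(15, 22/5)
obs 7: x=1 → posterior Beta(16, 22/5)
obs 8: x=1 → posterior Beta(17, 22/5)
obs 9: x=0 → posterior Beta(17, 27/5)
obs 10: x=1 → posterior Beta(18, 27/5)
obs 11: x=1 → posterior Beta(19, 27/5)
obs 12: x=0 → posterior Beta(19, 32/5)
obs 13: x=0 → posterior Beta(19, 37/5)
obs 14: x=1 → posterior Beta(20, 37/5)

k = 13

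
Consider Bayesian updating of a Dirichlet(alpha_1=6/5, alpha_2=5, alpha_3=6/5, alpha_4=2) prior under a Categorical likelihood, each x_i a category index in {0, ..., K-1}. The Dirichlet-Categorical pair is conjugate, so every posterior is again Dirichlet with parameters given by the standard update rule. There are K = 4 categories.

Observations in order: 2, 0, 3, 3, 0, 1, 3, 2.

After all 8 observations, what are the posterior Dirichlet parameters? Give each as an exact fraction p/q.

alpha_1=16/5, alpha_2=6, alpha_3=16/5, alpha_4=5

obs 1: x=2 → posterior Dirichlet(6/5, 5, 11/5, 2)
obs 2: x=0 → posterior Dirichlet(11/5, 5, 11/5, 2)
obs 3: x=3 → posterior Dirichlet(11/5, 5, 11/5, 3)
obs 4: x=3 → posterior Dirichlet(11/5, 5, 11/5, 4)
obs 5: x=0 → posterior Dirichlet(16/5, 5, 11/5, 4)
obs 6: x=1 → posterior Dirichlet(16/5, 6, 11/5, 4)
obs 7: x=3 → posterior Dirichlet(16/5, 6, 11/5, 5)
obs 8: x=2 → posterior Dirichlet(16/5, 6, 16/5, 5)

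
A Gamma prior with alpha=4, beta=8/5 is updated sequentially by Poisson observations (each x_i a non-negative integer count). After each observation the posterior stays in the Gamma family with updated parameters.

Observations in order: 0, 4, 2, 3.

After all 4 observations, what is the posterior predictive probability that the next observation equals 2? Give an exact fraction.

14792303486182830899200/59938945498865420543457

obs 1: x=0 → posterior Gamma(4, 13/5)
obs 2: x=4 → posterior Gamma(8, 18/5)
obs 3: x=2 → posterior Gamma(10, 23/5)
obs 4: x=3 → posterior Gamma(13, 28/5)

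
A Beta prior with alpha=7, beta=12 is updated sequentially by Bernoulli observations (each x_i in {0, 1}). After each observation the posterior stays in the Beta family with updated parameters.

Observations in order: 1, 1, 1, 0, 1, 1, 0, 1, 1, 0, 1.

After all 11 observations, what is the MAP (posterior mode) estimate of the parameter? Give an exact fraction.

1/2

obs 1: x=1 → posterior Beta(8, 12)
obs 2: x=1 → posterior Beta(9, 12)
obs 3: x=1 → posterior Beta(10, 12)
obs 4: x=0 → posterior Beta(10, 13)
obs 5: x=1 → posterior Beta(11, 13)
obs 6: x=1 → posterior Beta(12, 13)
obs 7: x=0 → posterior Beta(12, 14)
obs 8: x=1 → posterior Beta(13, 14)
obs 9: x=1 → posterior Beta(14, 14)
obs 10: x=0 → posterior Beta(14, 15)
obs 11: x=1 → posterior Beta(15, 15)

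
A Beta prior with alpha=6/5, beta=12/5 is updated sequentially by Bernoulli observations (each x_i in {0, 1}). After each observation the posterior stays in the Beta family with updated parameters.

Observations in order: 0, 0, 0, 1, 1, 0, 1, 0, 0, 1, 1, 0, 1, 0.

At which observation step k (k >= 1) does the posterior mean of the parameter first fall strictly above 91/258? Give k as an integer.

obs 1: x=0 → posterior Beta(6/5, 17/5)
obs 2: x=0 → posterior Beta(6/5, 22/5)
obs 3: x=0 → posterior Beta(6/5, 27/5)
obs 4: x=1 → posterior Beta(11/5, 27/5)
obs 5: x=1 → posterior Beta(16/5, 27/5)
obs 6: x=0 → posterior Beta(16/5, 32/5)
obs 7: x=1 → posterior Beta(21/5, 32/5)
obs 8: x=0 → posterior Beta(21/5, 37/5)
obs 9: x=0 → posterior Beta(21/5, 42/5)
obs 10: x=1 → posterior Beta(26/5, 42/5)
obs 11: x=1 → posterior Beta(31/5, 42/5)
obs 12: x=0 → posterior Beta(31/5, 47/5)
obs 13: x=1 → posterior Beta(36/5, 47/5)
obs 14: x=0 → posterior Beta(36/5, 52/5)

k = 5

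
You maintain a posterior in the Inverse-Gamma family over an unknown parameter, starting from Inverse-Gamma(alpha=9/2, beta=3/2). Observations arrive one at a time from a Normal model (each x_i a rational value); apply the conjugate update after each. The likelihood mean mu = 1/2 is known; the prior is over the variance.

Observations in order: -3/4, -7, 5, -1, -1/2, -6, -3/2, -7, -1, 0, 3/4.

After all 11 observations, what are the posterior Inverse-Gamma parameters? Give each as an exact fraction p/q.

obs 1: x=-3/4 → posterior Inverse-Gamma(5, 73/32)
obs 2: x=-7 → posterior Inverse-Gamma(11/2, 973/32)
obs 3: x=5 → posterior Inverse-Gamma(6, 1297/32)
obs 4: x=-1 → posterior Inverse-Gamma(13/2, 1333/32)
obs 5: x=-1/2 → posterior Inverse-Gamma(7, 1349/32)
obs 6: x=-6 → posterior Inverse-Gamma(15/2, 2025/32)
obs 7: x=-3/2 → posterior Inverse-Gamma(8, 2089/32)
obs 8: x=-7 → posterior Inverse-Gamma(17/2, 2989/32)
obs 9: x=-1 → posterior Inverse-Gamma(9, 3025/32)
obs 10: x=0 → posterior Inverse-Gamma(19/2, 3029/32)
obs 11: x=3/4 → posterior Inverse-Gamma(10, 1515/16)

alpha=10, beta=1515/16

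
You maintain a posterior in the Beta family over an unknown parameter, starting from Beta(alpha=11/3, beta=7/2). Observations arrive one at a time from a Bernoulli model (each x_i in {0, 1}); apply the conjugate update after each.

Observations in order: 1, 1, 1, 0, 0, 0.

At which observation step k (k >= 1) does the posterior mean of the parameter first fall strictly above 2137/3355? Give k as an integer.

obs 1: x=1 → posterior Beta(14/3, 7/2)
obs 2: x=1 → posterior Beta(17/3, 7/2)
obs 3: x=1 → posterior Beta(20/3, 7/2)
obs 4: x=0 → posterior Beta(20/3, 9/2)
obs 5: x=0 → posterior Beta(20/3, 11/2)
obs 6: x=0 → posterior Beta(20/3, 13/2)

k = 3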